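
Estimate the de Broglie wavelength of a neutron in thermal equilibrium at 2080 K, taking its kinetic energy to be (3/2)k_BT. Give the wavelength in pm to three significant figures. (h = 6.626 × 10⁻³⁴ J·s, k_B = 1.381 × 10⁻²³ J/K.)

λ = 55.2 pm

KE = (3/2)k_BT = 1.5 × 1.381 × 10⁻²³ × 2080 = 4.309 × 10⁻²⁰ J.
p = √(2mKE) = √(2 × 1.675 × 10⁻²⁷ × 4.309 × 10⁻²⁰) = 1.201 × 10⁻²³ kg·m/s.
λ = h/p = 5.52 × 10⁻¹¹ m = 55.2 pm.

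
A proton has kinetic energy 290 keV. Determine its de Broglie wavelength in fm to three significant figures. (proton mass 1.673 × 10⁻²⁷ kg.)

KE = 290 keV = 4.646 × 10⁻¹⁴ J.
p = √(2mKE) = √(2 × 1.673 × 10⁻²⁷ × 4.646 × 10⁻¹⁴) = 1.247 × 10⁻²⁰ kg·m/s.
λ = h/p = 6.626 × 10⁻³⁴ / 1.247 × 10⁻²⁰ = 5.31 × 10⁻¹⁴ m = 53.1 fm.

λ = 53.1 fm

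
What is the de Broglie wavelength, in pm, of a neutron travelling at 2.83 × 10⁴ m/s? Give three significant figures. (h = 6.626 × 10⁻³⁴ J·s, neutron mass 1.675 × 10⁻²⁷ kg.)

λ = 14.0 pm

p = mv = 1.675 × 10⁻²⁷ × 2.83 × 10⁴ = 4.740 × 10⁻²³ kg·m/s.
λ = h/p = 6.626 × 10⁻³⁴ / 4.740 × 10⁻²³ = 1.40 × 10⁻¹¹ m = 14.0 pm.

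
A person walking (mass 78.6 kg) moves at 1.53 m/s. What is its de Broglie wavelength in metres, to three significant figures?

λ = 5.51 × 10⁻³⁶ m

p = mv = 78.6 × 1.53 = 1.203 × 10² kg·m/s.
λ = h/p = 6.626 × 10⁻³⁴ / 1.203 × 10² = 5.51 × 10⁻³⁶ m.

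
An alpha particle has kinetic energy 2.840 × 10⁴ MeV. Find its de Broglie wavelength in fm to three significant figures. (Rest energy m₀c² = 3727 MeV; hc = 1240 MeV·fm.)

Total energy E = KE + m₀c² = 2.840 × 10⁴ + 3727 = 32127 MeV.
(pc)² = E² − (m₀c²)² = (32127)² − (3727)² = 1.018 × 10⁹ MeV², so pc = 3.191 × 10⁴ MeV.
λ = hc/(pc) = 1240 MeV·fm / 3.191 × 10⁴ MeV = 0.0389 fm.

λ = 0.0389 fm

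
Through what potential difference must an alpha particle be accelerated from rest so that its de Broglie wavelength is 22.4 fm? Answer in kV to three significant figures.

p = h/λ = 6.626 × 10⁻³⁴ / 2.240 × 10⁻¹⁴ = 2.958 × 10⁻²⁰ kg·m/s.
KE = p²/(2m) = 6.584 × 10⁻¹⁴ J.
V = KE/2e = 6.584 × 10⁻¹⁴ / (2 × 1.602 × 10⁻¹⁹) = 205 kV.

V = 205 kV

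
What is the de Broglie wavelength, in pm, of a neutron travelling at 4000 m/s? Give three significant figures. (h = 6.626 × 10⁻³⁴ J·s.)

p = mv = 1.675 × 10⁻²⁷ × 4000 = 6.700 × 10⁻²⁴ kg·m/s.
λ = h/p = 6.626 × 10⁻³⁴ / 6.700 × 10⁻²⁴ = 9.89 × 10⁻¹¹ m = 98.9 pm.

λ = 98.9 pm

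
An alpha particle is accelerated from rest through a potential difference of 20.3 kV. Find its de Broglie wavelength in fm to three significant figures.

KE = 2eV = 2 × 1.602 × 10⁻¹⁹ × 2.030 × 10⁴ = 6.504 × 10⁻¹⁵ J.
p = √(2mKE) = √(2 × 6.645 × 10⁻²⁷ × 6.504 × 10⁻¹⁵) = 9.297 × 10⁻²¹ kg·m/s.
λ = h/p = 6.626 × 10⁻³⁴ / 9.297 × 10⁻²¹ = 7.13 × 10⁻¹⁴ m = 71.3 fm.

λ = 71.3 fm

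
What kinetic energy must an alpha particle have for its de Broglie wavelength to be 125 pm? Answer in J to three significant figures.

KE = 2.11 × 10⁻²¹ J

p = h/λ = 6.626 × 10⁻³⁴ / 1.250 × 10⁻¹⁰ = 5.301 × 10⁻²⁴ kg·m/s.
KE = p²/(2m) = (5.301 × 10⁻²⁴)² / (2 × 6.645 × 10⁻²⁷) = 2.114 × 10⁻²¹ J = 2.11 × 10⁻²¹ J.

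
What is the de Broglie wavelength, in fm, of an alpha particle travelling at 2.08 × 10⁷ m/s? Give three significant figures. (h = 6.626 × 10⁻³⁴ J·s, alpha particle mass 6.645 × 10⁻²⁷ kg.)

λ = 4.79 fm

p = mv = 6.645 × 10⁻²⁷ × 2.08 × 10⁷ = 1.382 × 10⁻¹⁹ kg·m/s.
λ = h/p = 6.626 × 10⁻³⁴ / 1.382 × 10⁻¹⁹ = 4.79 × 10⁻¹⁵ m = 4.79 fm.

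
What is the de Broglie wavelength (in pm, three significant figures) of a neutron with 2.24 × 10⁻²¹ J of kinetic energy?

λ = 242 pm

p = √(2mKE) = √(2 × 1.675 × 10⁻²⁷ × 2.240 × 10⁻²¹) = 2.739 × 10⁻²⁴ kg·m/s.
λ = h/p = 6.626 × 10⁻³⁴ / 2.739 × 10⁻²⁴ = 2.42 × 10⁻¹⁰ m = 242 pm.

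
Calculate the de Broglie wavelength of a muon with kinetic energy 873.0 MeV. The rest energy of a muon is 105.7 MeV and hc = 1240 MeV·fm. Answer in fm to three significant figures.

Total energy E = KE + m₀c² = 873.0 + 105.7 = 978.7 MeV.
(pc)² = E² − (m₀c²)² = (978.7)² − (105.7)² = 9.467 × 10⁵ MeV², so pc = 973.0 MeV.
λ = hc/(pc) = 1240 MeV·fm / 973.0 MeV = 1.27 fm.

λ = 1.27 fm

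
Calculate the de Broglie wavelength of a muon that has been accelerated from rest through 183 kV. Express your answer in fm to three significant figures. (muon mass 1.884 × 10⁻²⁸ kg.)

KE = eV = 1.602 × 10⁻¹⁹ × 1.830 × 10⁵ = 2.932 × 10⁻¹⁴ J.
p = √(2mKE) = √(2 × 1.884 × 10⁻²⁸ × 2.932 × 10⁻¹⁴) = 3.324 × 10⁻²¹ kg·m/s.
λ = h/p = 6.626 × 10⁻³⁴ / 3.324 × 10⁻²¹ = 1.99 × 10⁻¹³ m = 199 fm.

λ = 199 fm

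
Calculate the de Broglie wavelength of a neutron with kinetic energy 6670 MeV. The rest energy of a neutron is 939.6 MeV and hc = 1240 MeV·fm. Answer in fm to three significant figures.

λ = 0.164 fm

Total energy E = KE + m₀c² = 6670 + 939.6 = 7609.6 MeV.
(pc)² = E² − (m₀c²)² = (7609.6)² − (939.6)² = 5.702 × 10⁷ MeV², so pc = 7551 MeV.
λ = hc/(pc) = 1240 MeV·fm / 7551 MeV = 0.164 fm.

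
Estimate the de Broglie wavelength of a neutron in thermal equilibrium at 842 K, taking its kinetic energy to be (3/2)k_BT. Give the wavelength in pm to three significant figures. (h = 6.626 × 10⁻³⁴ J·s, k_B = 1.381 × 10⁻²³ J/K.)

KE = (3/2)k_BT = 1.5 × 1.381 × 10⁻²³ × 842 = 1.744 × 10⁻²⁰ J.
p = √(2mKE) = √(2 × 1.675 × 10⁻²⁷ × 1.744 × 10⁻²⁰) = 7.644 × 10⁻²⁴ kg·m/s.
λ = h/p = 8.67 × 10⁻¹¹ m = 86.7 pm.

λ = 86.7 pm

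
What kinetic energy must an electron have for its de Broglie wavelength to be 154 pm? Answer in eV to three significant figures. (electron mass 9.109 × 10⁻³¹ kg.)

p = h/λ = 6.626 × 10⁻³⁴ / 1.540 × 10⁻¹⁰ = 4.303 × 10⁻²⁴ kg·m/s.
KE = p²/(2m) = (4.303 × 10⁻²⁴)² / (2 × 9.109 × 10⁻³¹) = 1.016 × 10⁻¹⁷ J = 63.4 eV.

KE = 63.4 eV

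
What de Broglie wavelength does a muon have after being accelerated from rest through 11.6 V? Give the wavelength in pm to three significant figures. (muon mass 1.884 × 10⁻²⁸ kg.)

λ = 25.0 pm

KE = eV = 1.602 × 10⁻¹⁹ × 11.60 = 1.858 × 10⁻¹⁸ J.
p = √(2mKE) = √(2 × 1.884 × 10⁻²⁸ × 1.858 × 10⁻¹⁸) = 2.646 × 10⁻²³ kg·m/s.
λ = h/p = 6.626 × 10⁻³⁴ / 2.646 × 10⁻²³ = 2.50 × 10⁻¹¹ m = 25.0 pm.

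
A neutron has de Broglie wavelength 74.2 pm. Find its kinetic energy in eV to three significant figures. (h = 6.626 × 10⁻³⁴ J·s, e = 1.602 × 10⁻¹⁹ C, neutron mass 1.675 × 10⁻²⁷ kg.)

KE = 0.149 eV

p = h/λ = 6.626 × 10⁻³⁴ / 7.420 × 10⁻¹¹ = 8.930 × 10⁻²⁴ kg·m/s.
KE = p²/(2m) = (8.930 × 10⁻²⁴)² / (2 × 1.675 × 10⁻²⁷) = 2.380 × 10⁻²⁰ J = 0.149 eV.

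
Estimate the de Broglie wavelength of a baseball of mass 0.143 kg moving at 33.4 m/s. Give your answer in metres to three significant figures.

p = mv = 0.143 × 33.4 = 4.776 kg·m/s.
λ = h/p = 6.626 × 10⁻³⁴ / 4.776 = 1.39 × 10⁻³⁴ m.

λ = 1.39 × 10⁻³⁴ m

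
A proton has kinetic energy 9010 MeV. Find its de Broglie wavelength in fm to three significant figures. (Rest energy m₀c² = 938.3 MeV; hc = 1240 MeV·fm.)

λ = 0.125 fm

Total energy E = KE + m₀c² = 9010 + 938.3 = 9948.3 MeV.
(pc)² = E² − (m₀c²)² = (9948.3)² − (938.3)² = 9.809 × 10⁷ MeV², so pc = 9904 MeV.
λ = hc/(pc) = 1240 MeV·fm / 9904 MeV = 0.125 fm.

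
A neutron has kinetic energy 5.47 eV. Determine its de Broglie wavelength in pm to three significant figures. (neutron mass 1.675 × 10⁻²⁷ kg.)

λ = 12.2 pm

KE = 5.47 eV = 8.763 × 10⁻¹⁹ J.
p = √(2mKE) = √(2 × 1.675 × 10⁻²⁷ × 8.763 × 10⁻¹⁹) = 5.418 × 10⁻²³ kg·m/s.
λ = h/p = 6.626 × 10⁻³⁴ / 5.418 × 10⁻²³ = 1.22 × 10⁻¹¹ m = 12.2 pm.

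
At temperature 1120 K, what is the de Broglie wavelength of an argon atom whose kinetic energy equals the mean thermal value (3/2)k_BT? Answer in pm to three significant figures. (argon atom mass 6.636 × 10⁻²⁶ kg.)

KE = (3/2)k_BT = 1.5 × 1.381 × 10⁻²³ × 1120 = 2.320 × 10⁻²⁰ J.
p = √(2mKE) = √(2 × 6.636 × 10⁻²⁶ × 2.320 × 10⁻²⁰) = 5.549 × 10⁻²³ kg·m/s.
λ = h/p = 1.19 × 10⁻¹¹ m = 11.9 pm.

λ = 11.9 pm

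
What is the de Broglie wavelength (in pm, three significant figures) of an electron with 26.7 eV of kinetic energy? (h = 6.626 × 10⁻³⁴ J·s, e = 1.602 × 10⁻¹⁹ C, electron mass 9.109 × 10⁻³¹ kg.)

λ = 237 pm

KE = 26.7 eV = 4.277 × 10⁻¹⁸ J.
p = √(2mKE) = √(2 × 9.109 × 10⁻³¹ × 4.277 × 10⁻¹⁸) = 2.791 × 10⁻²⁴ kg·m/s.
λ = h/p = 6.626 × 10⁻³⁴ / 2.791 × 10⁻²⁴ = 2.37 × 10⁻¹⁰ m = 237 pm.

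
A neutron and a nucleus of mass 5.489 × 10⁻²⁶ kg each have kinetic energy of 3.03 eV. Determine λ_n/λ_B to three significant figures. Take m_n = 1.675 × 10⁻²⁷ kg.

λ_n/λ_B = 5.72

At fixed KE, p = √(2mKE) so λ = h/p ∝ 1/√m.
λ_n/λ_B = √(m_B/m_n) = √(5.489 × 10⁻²⁶/1.675 × 10⁻²⁷) = √(32.77) = 5.72.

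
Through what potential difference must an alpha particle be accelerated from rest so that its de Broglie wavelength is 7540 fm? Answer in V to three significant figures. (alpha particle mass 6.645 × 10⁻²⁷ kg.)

p = h/λ = 6.626 × 10⁻³⁴ / 7.540 × 10⁻¹² = 8.788 × 10⁻²³ kg·m/s.
KE = p²/(2m) = 5.811 × 10⁻¹⁹ J.
V = KE/2e = 5.811 × 10⁻¹⁹ / (2 × 1.602 × 10⁻¹⁹) = 1.81 V.

V = 1.81 V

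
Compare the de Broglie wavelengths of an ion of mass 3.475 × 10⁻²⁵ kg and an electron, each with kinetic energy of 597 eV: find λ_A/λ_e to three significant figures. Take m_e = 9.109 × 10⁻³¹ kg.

λ_A/λ_e = 1.62 × 10⁻³

At fixed KE, p = √(2mKE) so λ = h/p ∝ 1/√m.
λ_A/λ_e = √(m_e/m_A) = √(9.109 × 10⁻³¹/3.475 × 10⁻²⁵) = √(2.621 × 10⁻⁶) = 1.62 × 10⁻³.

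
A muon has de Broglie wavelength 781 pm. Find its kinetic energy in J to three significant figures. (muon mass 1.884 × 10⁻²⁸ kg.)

p = h/λ = 6.626 × 10⁻³⁴ / 7.810 × 10⁻¹⁰ = 8.484 × 10⁻²⁵ kg·m/s.
KE = p²/(2m) = (8.484 × 10⁻²⁵)² / (2 × 1.884 × 10⁻²⁸) = 1.910 × 10⁻²¹ J = 1.91 × 10⁻²¹ J.

KE = 1.91 × 10⁻²¹ J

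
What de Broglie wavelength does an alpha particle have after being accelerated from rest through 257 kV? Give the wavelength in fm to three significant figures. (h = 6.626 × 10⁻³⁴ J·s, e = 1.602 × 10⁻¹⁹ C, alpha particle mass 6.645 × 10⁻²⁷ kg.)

KE = 2eV = 2 × 1.602 × 10⁻¹⁹ × 2.570 × 10⁵ = 8.234 × 10⁻¹⁴ J.
p = √(2mKE) = √(2 × 6.645 × 10⁻²⁷ × 8.234 × 10⁻¹⁴) = 3.308 × 10⁻²⁰ kg·m/s.
λ = h/p = 6.626 × 10⁻³⁴ / 3.308 × 10⁻²⁰ = 2.00 × 10⁻¹⁴ m = 20.0 fm.

λ = 20.0 fm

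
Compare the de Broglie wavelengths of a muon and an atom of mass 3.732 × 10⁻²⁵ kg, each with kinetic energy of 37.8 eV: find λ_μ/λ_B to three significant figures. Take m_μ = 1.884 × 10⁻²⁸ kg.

At fixed KE, p = √(2mKE) so λ = h/p ∝ 1/√m.
λ_μ/λ_B = √(m_B/m_μ) = √(3.732 × 10⁻²⁵/1.884 × 10⁻²⁸) = √(1981) = 44.5.

λ_μ/λ_B = 44.5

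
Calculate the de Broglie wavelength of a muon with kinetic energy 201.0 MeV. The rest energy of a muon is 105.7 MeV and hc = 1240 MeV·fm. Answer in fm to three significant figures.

λ = 4.31 fm

Total energy E = KE + m₀c² = 201.0 + 105.7 = 306.7 MeV.
(pc)² = E² − (m₀c²)² = (306.7)² − (105.7)² = 8.289 × 10⁴ MeV², so pc = 287.9 MeV.
λ = hc/(pc) = 1240 MeV·fm / 287.9 MeV = 4.31 fm.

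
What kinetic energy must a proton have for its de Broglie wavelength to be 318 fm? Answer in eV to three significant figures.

KE = 8100 eV

p = h/λ = 6.626 × 10⁻³⁴ / 3.180 × 10⁻¹³ = 2.084 × 10⁻²¹ kg·m/s.
KE = p²/(2m) = (2.084 × 10⁻²¹)² / (2 × 1.673 × 10⁻²⁷) = 1.298 × 10⁻¹⁵ J = 8100 eV.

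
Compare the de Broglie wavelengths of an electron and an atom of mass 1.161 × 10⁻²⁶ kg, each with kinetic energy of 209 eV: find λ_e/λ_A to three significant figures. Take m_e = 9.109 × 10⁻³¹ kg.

At fixed KE, p = √(2mKE) so λ = h/p ∝ 1/√m.
λ_e/λ_A = √(m_A/m_e) = √(1.161 × 10⁻²⁶/9.109 × 10⁻³¹) = √(1.275 × 10⁴) = 113.

λ_e/λ_A = 113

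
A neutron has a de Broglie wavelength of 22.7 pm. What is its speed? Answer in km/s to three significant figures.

v = 17.4 km/s

p = h/λ = 6.626 × 10⁻³⁴ / 2.270 × 10⁻¹¹ = 2.919 × 10⁻²³ kg·m/s.
v = p/m = 2.919 × 10⁻²³ / 1.675 × 10⁻²⁷ = 1.74 × 10⁴ m/s = 17.4 km/s.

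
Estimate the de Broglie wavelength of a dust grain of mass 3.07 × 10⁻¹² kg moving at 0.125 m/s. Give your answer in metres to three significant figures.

λ = 1.73 × 10⁻²¹ m

p = mv = 3.07 × 10⁻¹² × 0.125 = 3.838 × 10⁻¹³ kg·m/s.
λ = h/p = 6.626 × 10⁻³⁴ / 3.838 × 10⁻¹³ = 1.73 × 10⁻²¹ m.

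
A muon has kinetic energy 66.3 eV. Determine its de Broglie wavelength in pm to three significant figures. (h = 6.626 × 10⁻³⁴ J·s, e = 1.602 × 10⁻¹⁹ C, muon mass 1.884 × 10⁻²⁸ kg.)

KE = 66.3 eV = 1.062 × 10⁻¹⁷ J.
p = √(2mKE) = √(2 × 1.884 × 10⁻²⁸ × 1.062 × 10⁻¹⁷) = 6.326 × 10⁻²³ kg·m/s.
λ = h/p = 6.626 × 10⁻³⁴ / 6.326 × 10⁻²³ = 1.05 × 10⁻¹¹ m = 10.5 pm.

λ = 10.5 pm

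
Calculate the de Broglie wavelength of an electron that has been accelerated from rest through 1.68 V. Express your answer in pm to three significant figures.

λ = 946 pm

KE = eV = 1.602 × 10⁻¹⁹ × 1.680 = 2.691 × 10⁻¹⁹ J.
p = √(2mKE) = √(2 × 9.109 × 10⁻³¹ × 2.691 × 10⁻¹⁹) = 7.002 × 10⁻²⁵ kg·m/s.
λ = h/p = 6.626 × 10⁻³⁴ / 7.002 × 10⁻²⁵ = 9.46 × 10⁻¹⁰ m = 946 pm.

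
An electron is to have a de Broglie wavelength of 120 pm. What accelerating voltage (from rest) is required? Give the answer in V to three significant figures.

V = 104 V

p = h/λ = 6.626 × 10⁻³⁴ / 1.200 × 10⁻¹⁰ = 5.522 × 10⁻²⁴ kg·m/s.
KE = p²/(2m) = 1.674 × 10⁻¹⁷ J.
V = KE/e = 1.674 × 10⁻¹⁷ / (1.602 × 10⁻¹⁹) = 104 V.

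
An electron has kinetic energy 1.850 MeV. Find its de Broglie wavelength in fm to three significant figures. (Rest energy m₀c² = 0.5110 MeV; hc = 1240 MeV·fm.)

λ = 538 fm

Total energy E = KE + m₀c² = 1.850 + 0.5110 = 2.3610 MeV.
(pc)² = E² − (m₀c²)² = (2.3610)² − (0.5110)² = 5.313 MeV², so pc = 2.305 MeV.
λ = hc/(pc) = 1240 MeV·fm / 2.305 MeV = 538 fm.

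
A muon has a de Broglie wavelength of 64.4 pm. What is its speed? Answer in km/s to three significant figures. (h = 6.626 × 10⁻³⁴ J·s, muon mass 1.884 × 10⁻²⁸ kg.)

p = h/λ = 6.626 × 10⁻³⁴ / 6.440 × 10⁻¹¹ = 1.029 × 10⁻²³ kg·m/s.
v = p/m = 1.029 × 10⁻²³ / 1.884 × 10⁻²⁸ = 5.46 × 10⁴ m/s = 54.6 km/s.

v = 54.6 km/s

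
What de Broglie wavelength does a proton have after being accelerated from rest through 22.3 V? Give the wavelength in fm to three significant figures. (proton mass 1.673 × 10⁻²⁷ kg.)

λ = 6060 fm

KE = eV = 1.602 × 10⁻¹⁹ × 22.30 = 3.572 × 10⁻¹⁸ J.
p = √(2mKE) = √(2 × 1.673 × 10⁻²⁷ × 3.572 × 10⁻¹⁸) = 1.093 × 10⁻²² kg·m/s.
λ = h/p = 6.626 × 10⁻³⁴ / 1.093 × 10⁻²² = 6.06 × 10⁻¹² m = 6060 fm.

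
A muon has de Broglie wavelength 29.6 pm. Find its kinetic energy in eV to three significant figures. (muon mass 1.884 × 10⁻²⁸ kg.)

KE = 8.30 eV

p = h/λ = 6.626 × 10⁻³⁴ / 2.960 × 10⁻¹¹ = 2.239 × 10⁻²³ kg·m/s.
KE = p²/(2m) = (2.239 × 10⁻²³)² / (2 × 1.884 × 10⁻²⁸) = 1.330 × 10⁻¹⁸ J = 8.30 eV.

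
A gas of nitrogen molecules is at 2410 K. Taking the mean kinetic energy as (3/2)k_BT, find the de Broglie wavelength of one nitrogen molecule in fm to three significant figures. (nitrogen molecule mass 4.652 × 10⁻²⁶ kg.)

KE = (3/2)k_BT = 1.5 × 1.381 × 10⁻²³ × 2410 = 4.992 × 10⁻²⁰ J.
p = √(2mKE) = √(2 × 4.652 × 10⁻²⁶ × 4.992 × 10⁻²⁰) = 6.815 × 10⁻²³ kg·m/s.
λ = h/p = 9.72 × 10⁻¹² m = 9720 fm.

λ = 9720 fm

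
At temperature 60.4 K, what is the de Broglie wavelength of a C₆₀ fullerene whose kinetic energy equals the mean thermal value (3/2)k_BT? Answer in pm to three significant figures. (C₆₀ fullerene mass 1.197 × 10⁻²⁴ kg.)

KE = (3/2)k_BT = 1.5 × 1.381 × 10⁻²³ × 60.4 = 1.251 × 10⁻²¹ J.
p = √(2mKE) = √(2 × 1.197 × 10⁻²⁴ × 1.251 × 10⁻²¹) = 5.473 × 10⁻²³ kg·m/s.
λ = h/p = 1.21 × 10⁻¹¹ m = 12.1 pm.

λ = 12.1 pm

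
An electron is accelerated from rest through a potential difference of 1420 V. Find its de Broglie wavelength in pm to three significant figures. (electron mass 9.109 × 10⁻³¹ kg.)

λ = 32.5 pm

KE = eV = 1.602 × 10⁻¹⁹ × 1420 = 2.275 × 10⁻¹⁶ J.
p = √(2mKE) = √(2 × 9.109 × 10⁻³¹ × 2.275 × 10⁻¹⁶) = 2.036 × 10⁻²³ kg·m/s.
λ = h/p = 6.626 × 10⁻³⁴ / 2.036 × 10⁻²³ = 3.25 × 10⁻¹¹ m = 32.5 pm.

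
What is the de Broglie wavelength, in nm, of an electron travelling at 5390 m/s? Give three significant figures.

λ = 135 nm

p = mv = 9.109 × 10⁻³¹ × 5390 = 4.910 × 10⁻²⁷ kg·m/s.
λ = h/p = 6.626 × 10⁻³⁴ / 4.910 × 10⁻²⁷ = 1.35 × 10⁻⁷ m = 135 nm.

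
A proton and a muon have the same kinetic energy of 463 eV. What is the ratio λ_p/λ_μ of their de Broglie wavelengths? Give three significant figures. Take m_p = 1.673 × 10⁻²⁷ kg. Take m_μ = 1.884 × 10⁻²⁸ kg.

At fixed KE, p = √(2mKE) so λ = h/p ∝ 1/√m.
λ_p/λ_μ = √(m_μ/m_p) = √(1.884 × 10⁻²⁸/1.673 × 10⁻²⁷) = √(0.1126) = 0.336.

λ_p/λ_μ = 0.336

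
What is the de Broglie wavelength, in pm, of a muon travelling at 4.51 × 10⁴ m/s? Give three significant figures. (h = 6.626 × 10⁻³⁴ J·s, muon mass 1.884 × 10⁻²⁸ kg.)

λ = 78.0 pm

p = mv = 1.884 × 10⁻²⁸ × 4.51 × 10⁴ = 8.497 × 10⁻²⁴ kg·m/s.
λ = h/p = 6.626 × 10⁻³⁴ / 8.497 × 10⁻²⁴ = 7.80 × 10⁻¹¹ m = 78.0 pm.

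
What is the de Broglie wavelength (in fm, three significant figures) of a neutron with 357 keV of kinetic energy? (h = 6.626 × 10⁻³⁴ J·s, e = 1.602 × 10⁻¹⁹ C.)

KE = 357 keV = 5.719 × 10⁻¹⁴ J.
p = √(2mKE) = √(2 × 1.675 × 10⁻²⁷ × 5.719 × 10⁻¹⁴) = 1.384 × 10⁻²⁰ kg·m/s.
λ = h/p = 6.626 × 10⁻³⁴ / 1.384 × 10⁻²⁰ = 4.79 × 10⁻¹⁴ m = 47.9 fm.

λ = 47.9 fm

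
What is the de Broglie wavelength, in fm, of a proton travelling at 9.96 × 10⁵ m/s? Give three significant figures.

p = mv = 1.673 × 10⁻²⁷ × 9.96 × 10⁵ = 1.666 × 10⁻²¹ kg·m/s.
λ = h/p = 6.626 × 10⁻³⁴ / 1.666 × 10⁻²¹ = 3.98 × 10⁻¹³ m = 398 fm.

λ = 398 fm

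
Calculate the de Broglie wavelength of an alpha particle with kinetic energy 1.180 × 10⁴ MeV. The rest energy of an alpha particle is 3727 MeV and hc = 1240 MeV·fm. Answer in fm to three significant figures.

λ = 0.0823 fm

Total energy E = KE + m₀c² = 1.180 × 10⁴ + 3727 = 15527 MeV.
(pc)² = E² − (m₀c²)² = (15527)² − (3727)² = 2.272 × 10⁸ MeV², so pc = 1.507 × 10⁴ MeV.
λ = hc/(pc) = 1240 MeV·fm / 1.507 × 10⁴ MeV = 0.0823 fm.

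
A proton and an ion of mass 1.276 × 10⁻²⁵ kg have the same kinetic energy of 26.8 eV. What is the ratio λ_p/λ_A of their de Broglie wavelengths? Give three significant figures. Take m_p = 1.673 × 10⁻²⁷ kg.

At fixed KE, p = √(2mKE) so λ = h/p ∝ 1/√m.
λ_p/λ_A = √(m_A/m_p) = √(1.276 × 10⁻²⁵/1.673 × 10⁻²⁷) = √(76.27) = 8.73.

λ_p/λ_A = 8.73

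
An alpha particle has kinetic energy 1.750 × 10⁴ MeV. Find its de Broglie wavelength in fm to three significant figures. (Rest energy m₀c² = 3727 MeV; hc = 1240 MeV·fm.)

λ = 0.0593 fm

Total energy E = KE + m₀c² = 1.750 × 10⁴ + 3727 = 21227 MeV.
(pc)² = E² − (m₀c²)² = (21227)² − (3727)² = 4.367 × 10⁸ MeV², so pc = 2.090 × 10⁴ MeV.
λ = hc/(pc) = 1240 MeV·fm / 2.090 × 10⁴ MeV = 0.0593 fm.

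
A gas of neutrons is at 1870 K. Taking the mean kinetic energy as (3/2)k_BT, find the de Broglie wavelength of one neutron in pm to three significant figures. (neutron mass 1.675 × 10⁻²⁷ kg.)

KE = (3/2)k_BT = 1.5 × 1.381 × 10⁻²³ × 1870 = 3.874 × 10⁻²⁰ J.
p = √(2mKE) = √(2 × 1.675 × 10⁻²⁷ × 3.874 × 10⁻²⁰) = 1.139 × 10⁻²³ kg·m/s.
λ = h/p = 5.82 × 10⁻¹¹ m = 58.2 pm.

λ = 58.2 pm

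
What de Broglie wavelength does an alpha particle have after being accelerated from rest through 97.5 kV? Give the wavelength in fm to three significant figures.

KE = 2eV = 2 × 1.602 × 10⁻¹⁹ × 9.750 × 10⁴ = 3.124 × 10⁻¹⁴ J.
p = √(2mKE) = √(2 × 6.645 × 10⁻²⁷ × 3.124 × 10⁻¹⁴) = 2.038 × 10⁻²⁰ kg·m/s.
λ = h/p = 6.626 × 10⁻³⁴ / 2.038 × 10⁻²⁰ = 3.25 × 10⁻¹⁴ m = 32.5 fm.

λ = 32.5 fm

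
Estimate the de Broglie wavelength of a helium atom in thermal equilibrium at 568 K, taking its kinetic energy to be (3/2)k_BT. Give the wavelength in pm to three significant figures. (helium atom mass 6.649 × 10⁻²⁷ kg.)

λ = 53.0 pm

KE = (3/2)k_BT = 1.5 × 1.381 × 10⁻²³ × 568 = 1.177 × 10⁻²⁰ J.
p = √(2mKE) = √(2 × 6.649 × 10⁻²⁷ × 1.177 × 10⁻²⁰) = 1.251 × 10⁻²³ kg·m/s.
λ = h/p = 5.30 × 10⁻¹¹ m = 53.0 pm.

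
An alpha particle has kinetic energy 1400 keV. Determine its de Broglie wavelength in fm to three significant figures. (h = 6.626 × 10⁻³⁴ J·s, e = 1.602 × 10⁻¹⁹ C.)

KE = 1400 keV = 2.243 × 10⁻¹³ J.
p = √(2mKE) = √(2 × 6.645 × 10⁻²⁷ × 2.243 × 10⁻¹³) = 5.460 × 10⁻²⁰ kg·m/s.
λ = h/p = 6.626 × 10⁻³⁴ / 5.460 × 10⁻²⁰ = 1.21 × 10⁻¹⁴ m = 12.1 fm.

λ = 12.1 fm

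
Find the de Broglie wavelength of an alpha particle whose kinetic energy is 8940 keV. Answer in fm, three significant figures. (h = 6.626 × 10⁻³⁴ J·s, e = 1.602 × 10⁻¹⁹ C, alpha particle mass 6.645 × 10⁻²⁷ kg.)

KE = 8940 keV = 1.432 × 10⁻¹² J.
p = √(2mKE) = √(2 × 6.645 × 10⁻²⁷ × 1.432 × 10⁻¹²) = 1.380 × 10⁻¹⁹ kg·m/s.
λ = h/p = 6.626 × 10⁻³⁴ / 1.380 × 10⁻¹⁹ = 4.80 × 10⁻¹⁵ m = 4.80 fm.

λ = 4.80 fm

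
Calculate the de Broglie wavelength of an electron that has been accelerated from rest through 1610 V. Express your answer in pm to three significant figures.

KE = eV = 1.602 × 10⁻¹⁹ × 1610 = 2.579 × 10⁻¹⁶ J.
p = √(2mKE) = √(2 × 9.109 × 10⁻³¹ × 2.579 × 10⁻¹⁶) = 2.168 × 10⁻²³ kg·m/s.
λ = h/p = 6.626 × 10⁻³⁴ / 2.168 × 10⁻²³ = 3.06 × 10⁻¹¹ m = 30.6 pm.

λ = 30.6 pm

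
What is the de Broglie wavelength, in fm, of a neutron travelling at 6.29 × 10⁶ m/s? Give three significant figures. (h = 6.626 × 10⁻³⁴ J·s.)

p = mv = 1.675 × 10⁻²⁷ × 6.29 × 10⁶ = 1.054 × 10⁻²⁰ kg·m/s.
λ = h/p = 6.626 × 10⁻³⁴ / 1.054 × 10⁻²⁰ = 6.29 × 10⁻¹⁴ m = 62.9 fm.

λ = 62.9 fm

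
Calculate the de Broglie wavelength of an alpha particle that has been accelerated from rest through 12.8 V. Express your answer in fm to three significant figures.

λ = 2840 fm

KE = 2eV = 2 × 1.602 × 10⁻¹⁹ × 12.80 = 4.101 × 10⁻¹⁸ J.
p = √(2mKE) = √(2 × 6.645 × 10⁻²⁷ × 4.101 × 10⁻¹⁸) = 2.335 × 10⁻²² kg·m/s.
λ = h/p = 6.626 × 10⁻³⁴ / 2.335 × 10⁻²² = 2.84 × 10⁻¹² m = 2840 fm.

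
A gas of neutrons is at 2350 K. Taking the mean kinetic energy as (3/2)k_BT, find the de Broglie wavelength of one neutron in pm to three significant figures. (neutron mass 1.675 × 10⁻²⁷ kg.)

λ = 51.9 pm

KE = (3/2)k_BT = 1.5 × 1.381 × 10⁻²³ × 2350 = 4.868 × 10⁻²⁰ J.
p = √(2mKE) = √(2 × 1.675 × 10⁻²⁷ × 4.868 × 10⁻²⁰) = 1.277 × 10⁻²³ kg·m/s.
λ = h/p = 5.19 × 10⁻¹¹ m = 51.9 pm.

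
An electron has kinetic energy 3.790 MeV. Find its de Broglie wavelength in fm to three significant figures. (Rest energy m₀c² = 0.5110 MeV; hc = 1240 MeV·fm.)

λ = 290 fm

Total energy E = KE + m₀c² = 3.790 + 0.5110 = 4.3010 MeV.
(pc)² = E² − (m₀c²)² = (4.3010)² − (0.5110)² = 18.24 MeV², so pc = 4.271 MeV.
λ = hc/(pc) = 1240 MeV·fm / 4.271 MeV = 290 fm.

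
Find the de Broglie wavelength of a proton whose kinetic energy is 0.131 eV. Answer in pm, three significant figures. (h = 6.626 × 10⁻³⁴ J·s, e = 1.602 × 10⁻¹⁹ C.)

KE = 0.131 eV = 2.099 × 10⁻²⁰ J.
p = √(2mKE) = √(2 × 1.673 × 10⁻²⁷ × 2.099 × 10⁻²⁰) = 8.380 × 10⁻²⁴ kg·m/s.
λ = h/p = 6.626 × 10⁻³⁴ / 8.380 × 10⁻²⁴ = 7.91 × 10⁻¹¹ m = 79.1 pm.

λ = 79.1 pm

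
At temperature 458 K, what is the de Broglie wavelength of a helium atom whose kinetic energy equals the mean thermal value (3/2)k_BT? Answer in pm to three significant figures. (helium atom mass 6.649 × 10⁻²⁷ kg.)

λ = 59.0 pm

KE = (3/2)k_BT = 1.5 × 1.381 × 10⁻²³ × 458 = 9.487 × 10⁻²¹ J.
p = √(2mKE) = √(2 × 6.649 × 10⁻²⁷ × 9.487 × 10⁻²¹) = 1.123 × 10⁻²³ kg·m/s.
λ = h/p = 5.90 × 10⁻¹¹ m = 59.0 pm.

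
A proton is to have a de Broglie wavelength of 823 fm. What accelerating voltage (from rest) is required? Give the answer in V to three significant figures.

p = h/λ = 6.626 × 10⁻³⁴ / 8.230 × 10⁻¹³ = 8.051 × 10⁻²² kg·m/s.
KE = p²/(2m) = 1.937 × 10⁻¹⁶ J.
V = KE/e = 1.937 × 10⁻¹⁶ / (1.602 × 10⁻¹⁹) = 1210 V.

V = 1210 V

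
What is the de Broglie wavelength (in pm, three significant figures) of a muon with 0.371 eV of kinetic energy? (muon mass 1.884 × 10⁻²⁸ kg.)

λ = 140 pm

KE = 0.371 eV = 5.943 × 10⁻²⁰ J.
p = √(2mKE) = √(2 × 1.884 × 10⁻²⁸ × 5.943 × 10⁻²⁰) = 4.732 × 10⁻²⁴ kg·m/s.
λ = h/p = 6.626 × 10⁻³⁴ / 4.732 × 10⁻²⁴ = 1.40 × 10⁻¹⁰ m = 140 pm.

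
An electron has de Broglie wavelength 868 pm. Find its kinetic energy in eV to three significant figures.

p = h/λ = 6.626 × 10⁻³⁴ / 8.680 × 10⁻¹⁰ = 7.634 × 10⁻²⁵ kg·m/s.
KE = p²/(2m) = (7.634 × 10⁻²⁵)² / (2 × 9.109 × 10⁻³¹) = 3.199 × 10⁻¹⁹ J = 2.00 eV.

KE = 2.00 eV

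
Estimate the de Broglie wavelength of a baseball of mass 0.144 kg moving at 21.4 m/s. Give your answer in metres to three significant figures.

p = mv = 0.144 × 21.4 = 3.082 kg·m/s.
λ = h/p = 6.626 × 10⁻³⁴ / 3.082 = 2.15 × 10⁻³⁴ m.

λ = 2.15 × 10⁻³⁴ m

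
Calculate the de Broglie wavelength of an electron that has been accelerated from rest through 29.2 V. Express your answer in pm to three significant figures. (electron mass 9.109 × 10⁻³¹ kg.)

KE = eV = 1.602 × 10⁻¹⁹ × 29.20 = 4.678 × 10⁻¹⁸ J.
p = √(2mKE) = √(2 × 9.109 × 10⁻³¹ × 4.678 × 10⁻¹⁸) = 2.919 × 10⁻²⁴ kg·m/s.
λ = h/p = 6.626 × 10⁻³⁴ / 2.919 × 10⁻²⁴ = 2.27 × 10⁻¹⁰ m = 227 pm.

λ = 227 pm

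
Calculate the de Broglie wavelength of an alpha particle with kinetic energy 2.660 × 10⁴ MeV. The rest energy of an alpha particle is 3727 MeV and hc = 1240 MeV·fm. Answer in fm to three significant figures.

λ = 0.0412 fm

Total energy E = KE + m₀c² = 2.660 × 10⁴ + 3727 = 30327 MeV.
(pc)² = E² − (m₀c²)² = (30327)² − (3727)² = 9.058 × 10⁸ MeV², so pc = 3.010 × 10⁴ MeV.
λ = hc/(pc) = 1240 MeV·fm / 3.010 × 10⁴ MeV = 0.0412 fm.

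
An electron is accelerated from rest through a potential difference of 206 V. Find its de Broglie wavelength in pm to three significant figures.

KE = eV = 1.602 × 10⁻¹⁹ × 206.0 = 3.300 × 10⁻¹⁷ J.
p = √(2mKE) = √(2 × 9.109 × 10⁻³¹ × 3.300 × 10⁻¹⁷) = 7.754 × 10⁻²⁴ kg·m/s.
λ = h/p = 6.626 × 10⁻³⁴ / 7.754 × 10⁻²⁴ = 8.55 × 10⁻¹¹ m = 85.5 pm.

λ = 85.5 pm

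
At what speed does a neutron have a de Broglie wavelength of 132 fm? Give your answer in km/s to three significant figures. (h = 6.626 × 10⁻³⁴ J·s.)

p = h/λ = 6.626 × 10⁻³⁴ / 1.320 × 10⁻¹³ = 5.020 × 10⁻²¹ kg·m/s.
v = p/m = 5.020 × 10⁻²¹ / 1.675 × 10⁻²⁷ = 3.00 × 10⁶ m/s = 3000 km/s.

v = 3000 km/s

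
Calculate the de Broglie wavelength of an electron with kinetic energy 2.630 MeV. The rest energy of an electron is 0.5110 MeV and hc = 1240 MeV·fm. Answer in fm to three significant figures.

Total energy E = KE + m₀c² = 2.630 + 0.5110 = 3.1410 MeV.
(pc)² = E² − (m₀c²)² = (3.1410)² − (0.5110)² = 9.605 MeV², so pc = 3.099 MeV.
λ = hc/(pc) = 1240 MeV·fm / 3.099 MeV = 400 fm.

λ = 400 fm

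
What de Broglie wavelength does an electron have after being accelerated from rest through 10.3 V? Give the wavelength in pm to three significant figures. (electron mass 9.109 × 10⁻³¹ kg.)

KE = eV = 1.602 × 10⁻¹⁹ × 10.30 = 1.650 × 10⁻¹⁸ J.
p = √(2mKE) = √(2 × 9.109 × 10⁻³¹ × 1.650 × 10⁻¹⁸) = 1.734 × 10⁻²⁴ kg·m/s.
λ = h/p = 6.626 × 10⁻³⁴ / 1.734 × 10⁻²⁴ = 3.82 × 10⁻¹⁰ m = 382 pm.

λ = 382 pm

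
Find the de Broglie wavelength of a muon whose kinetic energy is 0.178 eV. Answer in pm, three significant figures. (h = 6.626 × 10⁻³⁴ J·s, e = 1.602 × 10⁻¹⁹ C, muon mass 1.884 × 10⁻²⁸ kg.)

λ = 202 pm

KE = 0.178 eV = 2.852 × 10⁻²⁰ J.
p = √(2mKE) = √(2 × 1.884 × 10⁻²⁸ × 2.852 × 10⁻²⁰) = 3.278 × 10⁻²⁴ kg·m/s.
λ = h/p = 6.626 × 10⁻³⁴ / 3.278 × 10⁻²⁴ = 2.02 × 10⁻¹⁰ m = 202 pm.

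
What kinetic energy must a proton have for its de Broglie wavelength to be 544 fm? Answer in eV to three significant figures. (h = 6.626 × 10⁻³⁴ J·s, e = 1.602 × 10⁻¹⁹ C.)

KE = 2770 eV

p = h/λ = 6.626 × 10⁻³⁴ / 5.440 × 10⁻¹³ = 1.218 × 10⁻²¹ kg·m/s.
KE = p²/(2m) = (1.218 × 10⁻²¹)² / (2 × 1.673 × 10⁻²⁷) = 4.434 × 10⁻¹⁶ J = 2770 eV.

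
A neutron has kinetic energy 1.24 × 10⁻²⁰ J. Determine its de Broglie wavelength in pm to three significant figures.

λ = 103 pm

p = √(2mKE) = √(2 × 1.675 × 10⁻²⁷ × 1.240 × 10⁻²⁰) = 6.445 × 10⁻²⁴ kg·m/s.
λ = h/p = 6.626 × 10⁻³⁴ / 6.445 × 10⁻²⁴ = 1.03 × 10⁻¹⁰ m = 103 pm.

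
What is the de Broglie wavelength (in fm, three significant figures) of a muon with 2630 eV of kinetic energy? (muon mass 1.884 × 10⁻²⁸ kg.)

KE = 2630 eV = 4.213 × 10⁻¹⁶ J.
p = √(2mKE) = √(2 × 1.884 × 10⁻²⁸ × 4.213 × 10⁻¹⁶) = 3.984 × 10⁻²² kg·m/s.
λ = h/p = 6.626 × 10⁻³⁴ / 3.984 × 10⁻²² = 1.66 × 10⁻¹² m = 1660 fm.

λ = 1660 fm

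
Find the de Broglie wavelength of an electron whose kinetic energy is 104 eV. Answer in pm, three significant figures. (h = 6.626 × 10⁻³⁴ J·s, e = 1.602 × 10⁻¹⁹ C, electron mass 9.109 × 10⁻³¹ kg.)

λ = 120 pm

KE = 104 eV = 1.666 × 10⁻¹⁷ J.
p = √(2mKE) = √(2 × 9.109 × 10⁻³¹ × 1.666 × 10⁻¹⁷) = 5.509 × 10⁻²⁴ kg·m/s.
λ = h/p = 6.626 × 10⁻³⁴ / 5.509 × 10⁻²⁴ = 1.20 × 10⁻¹⁰ m = 120 pm.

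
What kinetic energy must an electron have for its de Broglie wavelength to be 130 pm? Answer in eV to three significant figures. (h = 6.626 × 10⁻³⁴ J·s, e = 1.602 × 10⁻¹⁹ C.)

p = h/λ = 6.626 × 10⁻³⁴ / 1.300 × 10⁻¹⁰ = 5.097 × 10⁻²⁴ kg·m/s.
KE = p²/(2m) = (5.097 × 10⁻²⁴)² / (2 × 9.109 × 10⁻³¹) = 1.426 × 10⁻¹⁷ J = 89.0 eV.

KE = 89.0 eV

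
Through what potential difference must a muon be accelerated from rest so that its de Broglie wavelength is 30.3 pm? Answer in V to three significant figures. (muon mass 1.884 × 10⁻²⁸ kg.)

p = h/λ = 6.626 × 10⁻³⁴ / 3.030 × 10⁻¹¹ = 2.187 × 10⁻²³ kg·m/s.
KE = p²/(2m) = 1.269 × 10⁻¹⁸ J.
V = KE/e = 1.269 × 10⁻¹⁸ / (1.602 × 10⁻¹⁹) = 7.92 V.

V = 7.92 V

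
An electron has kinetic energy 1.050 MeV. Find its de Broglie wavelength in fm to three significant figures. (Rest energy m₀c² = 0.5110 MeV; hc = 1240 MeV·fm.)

λ = 841 fm

Total energy E = KE + m₀c² = 1.050 + 0.5110 = 1.5610 MeV.
(pc)² = E² − (m₀c²)² = (1.5610)² − (0.5110)² = 2.176 MeV², so pc = 1.475 MeV.
λ = hc/(pc) = 1240 MeV·fm / 1.475 MeV = 841 fm.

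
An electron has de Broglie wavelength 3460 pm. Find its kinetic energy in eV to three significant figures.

KE = 0.126 eV

p = h/λ = 6.626 × 10⁻³⁴ / 3.460 × 10⁻⁹ = 1.915 × 10⁻²⁵ kg·m/s.
KE = p²/(2m) = (1.915 × 10⁻²⁵)² / (2 × 9.109 × 10⁻³¹) = 2.013 × 10⁻²⁰ J = 0.126 eV.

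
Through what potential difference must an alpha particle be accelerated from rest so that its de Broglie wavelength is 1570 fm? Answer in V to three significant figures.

V = 41.8 V

p = h/λ = 6.626 × 10⁻³⁴ / 1.570 × 10⁻¹² = 4.220 × 10⁻²² kg·m/s.
KE = p²/(2m) = 1.340 × 10⁻¹⁷ J.
V = KE/2e = 1.340 × 10⁻¹⁷ / (2 × 1.602 × 10⁻¹⁹) = 41.8 V.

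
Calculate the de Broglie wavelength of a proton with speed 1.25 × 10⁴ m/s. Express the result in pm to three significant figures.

λ = 31.7 pm

p = mv = 1.673 × 10⁻²⁷ × 1.25 × 10⁴ = 2.091 × 10⁻²³ kg·m/s.
λ = h/p = 6.626 × 10⁻³⁴ / 2.091 × 10⁻²³ = 3.17 × 10⁻¹¹ m = 31.7 pm.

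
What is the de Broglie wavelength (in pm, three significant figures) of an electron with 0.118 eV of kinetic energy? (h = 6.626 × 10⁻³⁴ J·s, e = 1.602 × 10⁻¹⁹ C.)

KE = 0.118 eV = 1.890 × 10⁻²⁰ J.
p = √(2mKE) = √(2 × 9.109 × 10⁻³¹ × 1.890 × 10⁻²⁰) = 1.856 × 10⁻²⁵ kg·m/s.
λ = h/p = 6.626 × 10⁻³⁴ / 1.856 × 10⁻²⁵ = 3.57 × 10⁻⁹ m = 3570 pm.

λ = 3570 pm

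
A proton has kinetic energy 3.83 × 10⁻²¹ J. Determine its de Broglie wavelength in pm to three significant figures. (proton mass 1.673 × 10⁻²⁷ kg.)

λ = 185 pm

p = √(2mKE) = √(2 × 1.673 × 10⁻²⁷ × 3.830 × 10⁻²¹) = 3.580 × 10⁻²⁴ kg·m/s.
λ = h/p = 6.626 × 10⁻³⁴ / 3.580 × 10⁻²⁴ = 1.85 × 10⁻¹⁰ m = 185 pm.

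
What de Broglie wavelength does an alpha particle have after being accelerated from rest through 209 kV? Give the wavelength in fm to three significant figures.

λ = 22.2 fm

KE = 2eV = 2 × 1.602 × 10⁻¹⁹ × 2.090 × 10⁵ = 6.696 × 10⁻¹⁴ J.
p = √(2mKE) = √(2 × 6.645 × 10⁻²⁷ × 6.696 × 10⁻¹⁴) = 2.983 × 10⁻²⁰ kg·m/s.
λ = h/p = 6.626 × 10⁻³⁴ / 2.983 × 10⁻²⁰ = 2.22 × 10⁻¹⁴ m = 22.2 fm.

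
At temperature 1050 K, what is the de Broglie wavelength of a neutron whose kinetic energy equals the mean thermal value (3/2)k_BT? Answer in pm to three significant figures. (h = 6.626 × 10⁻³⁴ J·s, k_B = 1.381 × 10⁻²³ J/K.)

KE = (3/2)k_BT = 1.5 × 1.381 × 10⁻²³ × 1050 = 2.175 × 10⁻²⁰ J.
p = √(2mKE) = √(2 × 1.675 × 10⁻²⁷ × 2.175 × 10⁻²⁰) = 8.536 × 10⁻²⁴ kg·m/s.
λ = h/p = 7.76 × 10⁻¹¹ m = 77.6 pm.

λ = 77.6 pm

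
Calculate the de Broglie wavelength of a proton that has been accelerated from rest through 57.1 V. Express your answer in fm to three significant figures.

KE = eV = 1.602 × 10⁻¹⁹ × 57.10 = 9.147 × 10⁻¹⁸ J.
p = √(2mKE) = √(2 × 1.673 × 10⁻²⁷ × 9.147 × 10⁻¹⁸) = 1.749 × 10⁻²² kg·m/s.
λ = h/p = 6.626 × 10⁻³⁴ / 1.749 × 10⁻²² = 3.79 × 10⁻¹² m = 3790 fm.

λ = 3790 fm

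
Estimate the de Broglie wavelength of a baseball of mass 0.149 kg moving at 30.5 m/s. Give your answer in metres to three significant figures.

λ = 1.46 × 10⁻³⁴ m

p = mv = 0.149 × 30.5 = 4.545 kg·m/s.
λ = h/p = 6.626 × 10⁻³⁴ / 4.545 = 1.46 × 10⁻³⁴ m.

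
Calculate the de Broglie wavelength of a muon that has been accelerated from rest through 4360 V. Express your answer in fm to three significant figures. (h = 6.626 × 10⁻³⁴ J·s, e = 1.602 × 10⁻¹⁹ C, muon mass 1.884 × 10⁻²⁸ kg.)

KE = eV = 1.602 × 10⁻¹⁹ × 4360 = 6.985 × 10⁻¹⁶ J.
p = √(2mKE) = √(2 × 1.884 × 10⁻²⁸ × 6.985 × 10⁻¹⁶) = 5.130 × 10⁻²² kg·m/s.
λ = h/p = 6.626 × 10⁻³⁴ / 5.130 × 10⁻²² = 1.29 × 10⁻¹² m = 1290 fm.

λ = 1290 fm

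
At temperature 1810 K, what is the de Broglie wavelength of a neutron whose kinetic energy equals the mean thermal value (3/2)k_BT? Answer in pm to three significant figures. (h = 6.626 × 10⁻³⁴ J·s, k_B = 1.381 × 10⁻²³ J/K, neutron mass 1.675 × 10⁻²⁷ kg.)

KE = (3/2)k_BT = 1.5 × 1.381 × 10⁻²³ × 1810 = 3.749 × 10⁻²⁰ J.
p = √(2mKE) = √(2 × 1.675 × 10⁻²⁷ × 3.749 × 10⁻²⁰) = 1.121 × 10⁻²³ kg·m/s.
λ = h/p = 5.91 × 10⁻¹¹ m = 59.1 pm.

λ = 59.1 pm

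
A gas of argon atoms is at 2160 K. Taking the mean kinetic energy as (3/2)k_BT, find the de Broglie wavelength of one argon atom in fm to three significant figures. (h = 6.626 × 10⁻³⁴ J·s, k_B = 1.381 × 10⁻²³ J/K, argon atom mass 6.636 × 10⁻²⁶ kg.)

λ = 8600 fm

KE = (3/2)k_BT = 1.5 × 1.381 × 10⁻²³ × 2160 = 4.474 × 10⁻²⁰ J.
p = √(2mKE) = √(2 × 6.636 × 10⁻²⁶ × 4.474 × 10⁻²⁰) = 7.706 × 10⁻²³ kg·m/s.
λ = h/p = 8.60 × 10⁻¹² m = 8600 fm.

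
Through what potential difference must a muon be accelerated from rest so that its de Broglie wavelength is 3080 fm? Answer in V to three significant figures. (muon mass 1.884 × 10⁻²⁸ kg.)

p = h/λ = 6.626 × 10⁻³⁴ / 3.080 × 10⁻¹² = 2.151 × 10⁻²² kg·m/s.
KE = p²/(2m) = 1.228 × 10⁻¹⁶ J.
V = KE/e = 1.228 × 10⁻¹⁶ / (1.602 × 10⁻¹⁹) = 767 V.

V = 767 V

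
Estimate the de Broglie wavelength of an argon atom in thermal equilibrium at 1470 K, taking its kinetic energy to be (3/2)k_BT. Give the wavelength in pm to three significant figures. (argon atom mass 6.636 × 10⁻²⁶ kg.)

KE = (3/2)k_BT = 1.5 × 1.381 × 10⁻²³ × 1470 = 3.045 × 10⁻²⁰ J.
p = √(2mKE) = √(2 × 6.636 × 10⁻²⁶ × 3.045 × 10⁻²⁰) = 6.357 × 10⁻²³ kg·m/s.
λ = h/p = 1.04 × 10⁻¹¹ m = 10.4 pm.

λ = 10.4 pm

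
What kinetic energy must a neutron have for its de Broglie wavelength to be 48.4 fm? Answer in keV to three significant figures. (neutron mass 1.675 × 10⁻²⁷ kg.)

KE = 349 keV

p = h/λ = 6.626 × 10⁻³⁴ / 4.840 × 10⁻¹⁴ = 1.369 × 10⁻²⁰ kg·m/s.
KE = p²/(2m) = (1.369 × 10⁻²⁰)² / (2 × 1.675 × 10⁻²⁷) = 5.595 × 10⁻¹⁴ J = 349 keV.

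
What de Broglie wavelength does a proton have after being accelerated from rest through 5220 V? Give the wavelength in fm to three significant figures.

λ = 396 fm

KE = eV = 1.602 × 10⁻¹⁹ × 5220 = 8.362 × 10⁻¹⁶ J.
p = √(2mKE) = √(2 × 1.673 × 10⁻²⁷ × 8.362 × 10⁻¹⁶) = 1.673 × 10⁻²¹ kg·m/s.
λ = h/p = 6.626 × 10⁻³⁴ / 1.673 × 10⁻²¹ = 3.96 × 10⁻¹³ m = 396 fm.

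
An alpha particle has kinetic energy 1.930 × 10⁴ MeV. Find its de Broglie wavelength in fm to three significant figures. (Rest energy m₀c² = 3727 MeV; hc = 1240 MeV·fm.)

Total energy E = KE + m₀c² = 1.930 × 10⁴ + 3727 = 23027 MeV.
(pc)² = E² − (m₀c²)² = (23027)² − (3727)² = 5.164 × 10⁸ MeV², so pc = 2.272 × 10⁴ MeV.
λ = hc/(pc) = 1240 MeV·fm / 2.272 × 10⁴ MeV = 0.0546 fm.

λ = 0.0546 fm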